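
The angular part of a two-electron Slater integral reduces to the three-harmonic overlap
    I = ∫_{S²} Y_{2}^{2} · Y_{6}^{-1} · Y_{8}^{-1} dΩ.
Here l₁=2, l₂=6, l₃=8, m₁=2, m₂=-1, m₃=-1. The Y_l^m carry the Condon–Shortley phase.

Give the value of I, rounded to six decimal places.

Rules hold: Σm=0, L=16 even, 4≤8≤8.
N = 5·13·17 = 1105
Δ = 0!·4!·12!/17! = 1/30940
Racah Σ t=0..0: t=0:+1/2073600 = 1/2073600
⇒ 3j(2 6 8; 0 0 0)² = 28/1105, sgn +1
Racah Σ t=0..0: t=0:+1/14515200 = 1/14515200
⇒ 3j(2 6 8; 2 -1 -1)² = 9/2210, sgn -1
4πI² = N·(3j₀)²·(3jₘ)² = 126/1105
I = -1·√(0.114027/4π) = -0.09525750

-0.095258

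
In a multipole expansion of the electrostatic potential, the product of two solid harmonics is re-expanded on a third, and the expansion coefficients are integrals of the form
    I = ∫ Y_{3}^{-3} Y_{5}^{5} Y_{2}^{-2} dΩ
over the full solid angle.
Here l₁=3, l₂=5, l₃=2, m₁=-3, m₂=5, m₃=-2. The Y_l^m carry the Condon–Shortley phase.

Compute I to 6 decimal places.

m-sum 0 ✓  L=10 even ✓  2≤2≤8 ✓
Π(2lᵢ+1) = 7×11×5 = 385
triangle coeff Δ(3,5,2) = 1/2310
Σ_t [3,3]: t=3:−1/144 = -1/144
(3j)²=10/231 [(3 5 2; 0 0 0)], sign=-1
Σ_t [6,6]: t=6:+1/17280 = 1/17280
(3j)²=1/11 [(3 5 2; -3 5 -2)], sign=+1
⇒ 4πI² = 50/33
I = (-1)√(50/33/(4π)) = -0.34723469

-0.347235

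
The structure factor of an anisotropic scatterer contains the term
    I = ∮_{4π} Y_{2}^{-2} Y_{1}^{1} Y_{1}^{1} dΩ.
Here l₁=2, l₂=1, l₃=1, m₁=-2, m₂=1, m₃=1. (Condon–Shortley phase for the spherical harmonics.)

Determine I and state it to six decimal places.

m-sum 0 ✓  L=4 even ✓  1≤1≤3 ✓
Π(2lᵢ+1) = 5×3×3 = 45
triangle coeff Δ(2,1,1) = 1/30
Σ_t [1,1]: t=1:−1/1 = -1/1
(3j)²=2/15 [(2 1 1; 0 0 0)], sign=+1
Σ_t [2,2]: t=2:+1/4 = 1/4
(3j)²=1/5 [(2 1 1; -2 1 1)], sign=+1
⇒ 4πI² = 6/5
I = (+1)√(6/5/(4π)) = 0.30901936

0.309019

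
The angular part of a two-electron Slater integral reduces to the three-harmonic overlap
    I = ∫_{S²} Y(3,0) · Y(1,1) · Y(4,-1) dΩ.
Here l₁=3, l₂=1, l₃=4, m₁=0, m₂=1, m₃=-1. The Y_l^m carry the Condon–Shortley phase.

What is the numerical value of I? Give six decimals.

Checks pass: Σm=0; 8 even; l₃=4∈[2,4].
(2·3+1)(2·1+1)(2·4+1) = 189
Δ: 0! 6! 2! / 9! → 1/252
sum: t=0:+1/36 = 1/36
3j²(3 1 4; 0 0 0) = Δ·Π!·Σ² = 4/63  (sign +1)
sum: t=0:+1/72 = 1/72
3j²(3 1 4; 0 1 -1) = Δ·Π!·Σ² = 5/126  (sign -1)
combine: 4πI² = 189·4/63·5/126 = 10/21
take √, sign -1: I = -0.19466390

-0.194664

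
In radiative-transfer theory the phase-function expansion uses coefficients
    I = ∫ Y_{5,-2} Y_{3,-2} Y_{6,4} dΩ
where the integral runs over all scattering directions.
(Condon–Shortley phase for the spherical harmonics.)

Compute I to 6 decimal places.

0.088266

Rules hold: Σm=0, L=14 even, 2≤6≤8.
N = 11·7·13 = 1001
Δ = 2!·8!·4!/15! = 1/675675
Racah Σ t=0..2: t=0:+1/8640 t=1:−1/2304 t=2:+1/8640 = -7/34560
⇒ 3j(5 3 6; 0 0 0)² = 7/429, sgn -1
Racah Σ t=0..1: t=0:+1/60480 t=1:−1/34560 = -1/80640
⇒ 3j(5 3 6; -2 -2 4)² = 6/1001, sgn -1
4πI² = N·(3j₀)²·(3jₘ)² = 14/143
I = +1·√(0.0979021/4π) = 0.08826552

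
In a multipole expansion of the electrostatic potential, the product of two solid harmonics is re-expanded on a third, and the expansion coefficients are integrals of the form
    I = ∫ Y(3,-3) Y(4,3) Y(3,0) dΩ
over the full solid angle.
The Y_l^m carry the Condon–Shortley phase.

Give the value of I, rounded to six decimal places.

0.203551

Checks pass: Σm=0; 10 even; l₃=3∈[1,7].
(2·3+1)(2·4+1)(2·3+1) = 441
Δ: 4! 2! 4! / 11! → 1/34650
sum: t=1:−1/72 t=2:+1/16 t=3:−1/72 = 5/144
3j²(3 4 3; 0 0 0) = Δ·Π!·Σ² = 2/77  (sign -1)
sum: t=4:+1/288 = 1/288
3j²(3 4 3; -3 3 0) = Δ·Π!·Σ² = 1/22  (sign -1)
combine: 4πI² = 441·2/77·1/22 = 63/121
take √, sign +1: I = 0.20355073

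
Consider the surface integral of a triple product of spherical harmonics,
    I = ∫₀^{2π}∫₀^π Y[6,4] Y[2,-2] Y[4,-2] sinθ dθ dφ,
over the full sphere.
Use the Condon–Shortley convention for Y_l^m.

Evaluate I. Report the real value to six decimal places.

0.230476

m-sum 0 ✓  L=12 even ✓  4≤4≤8 ✓
Π(2lᵢ+1) = 13×5×9 = 585
triangle coeff Δ(6,2,4) = 1/6435
Σ_t [2,2]: t=2:+1/2304 = 1/2304
(3j)²=5/143 [(6 2 4; 0 0 0)], sign=+1
Σ_t [0,0]: t=0:+1/34560 = 1/34560
(3j)²=14/429 [(6 2 4; 4 -2 -2)], sign=+1
⇒ 4πI² = 1050/1573
I = (+1)√(1050/1573/(4π)) = 0.23047581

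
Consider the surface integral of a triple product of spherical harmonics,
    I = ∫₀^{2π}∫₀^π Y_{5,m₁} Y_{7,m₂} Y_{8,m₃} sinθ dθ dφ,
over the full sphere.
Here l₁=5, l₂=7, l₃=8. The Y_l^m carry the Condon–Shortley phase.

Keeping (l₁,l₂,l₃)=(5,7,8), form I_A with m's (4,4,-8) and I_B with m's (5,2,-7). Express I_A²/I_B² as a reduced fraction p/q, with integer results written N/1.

Shared (l₁,l₂,l₃)=(5,7,8): N and (l;000)² cancel in I_A²/I_B².
A: Δ = 4!·6!·10!/21! = 1/814773960; Racah Σ t=1..1: t=1:−1/15676416000 = -1/15676416000; ⇒ 3j(5 7 8; 4 4 -8)² = 44/4845, sgn -1
B: Δ = 4!·6!·10!/21! = 1/814773960; Racah Σ t=0..0: t=0:+1/6270566400 = 1/6270566400; ⇒ 3j(5 7 8; 5 2 -7)² = 25/3876, sgn -1
I_A²/I_B² = (44/4845)/(25/3876) = 176/125

176/125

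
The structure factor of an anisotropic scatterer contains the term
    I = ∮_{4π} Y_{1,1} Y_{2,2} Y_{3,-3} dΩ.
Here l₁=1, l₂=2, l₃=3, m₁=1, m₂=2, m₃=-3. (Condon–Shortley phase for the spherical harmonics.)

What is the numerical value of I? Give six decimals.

Rules hold: Σm=0, L=6 even, 1≤3≤3.
N = 3·5·7 = 105
Δ = 0!·2!·4!/7! = 1/105
Racah Σ t=0..0: t=0:+1/4 = 1/4
⇒ 3j(1 2 3; 0 0 0)² = 3/35, sgn -1
Racah Σ t=0..0: t=0:+1/48 = 1/48
⇒ 3j(1 2 3; 1 2 -3)² = 1/7, sgn +1
4πI² = N·(3j₀)²·(3jₘ)² = 9/7
I = -1·√(1.28571/4π) = -0.31986543

-0.319865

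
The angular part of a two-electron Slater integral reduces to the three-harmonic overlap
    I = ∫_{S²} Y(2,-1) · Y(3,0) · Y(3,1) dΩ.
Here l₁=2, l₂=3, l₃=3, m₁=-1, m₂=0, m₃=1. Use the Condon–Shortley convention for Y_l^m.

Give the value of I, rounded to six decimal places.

-0.059471

m-sum 0 ✓  L=8 even ✓  1≤3≤5 ✓
Π(2lᵢ+1) = 5×7×7 = 245
triangle coeff Δ(2,3,3) = 1/3780
Σ_t [0,2]: t=0:+1/24 t=1:−1/4 t=2:+1/24 = -1/6
(3j)²=4/105 [(2 3 3; 0 0 0)], sign=+1
Σ_t [1,2]: t=1:−1/8 t=2:+1/12 = -1/24
(3j)²=1/210 [(2 3 3; -1 0 1)], sign=-1
⇒ 4πI² = 2/45
I = (-1)√(2/45/(4π)) = -0.05947080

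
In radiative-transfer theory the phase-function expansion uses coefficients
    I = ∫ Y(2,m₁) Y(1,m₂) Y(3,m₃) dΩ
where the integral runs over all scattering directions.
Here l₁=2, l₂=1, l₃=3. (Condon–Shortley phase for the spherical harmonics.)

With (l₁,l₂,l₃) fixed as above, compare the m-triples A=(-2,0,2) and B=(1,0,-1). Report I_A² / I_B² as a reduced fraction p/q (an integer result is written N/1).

5/8

Same 2,1,3: normalisation and zero-m 3j drop out of the ratio.
A: Δ: 0! 4! 2! / 7! → 1/105; sum: t=0:+1/24 = 1/24; 3j²(2 1 3; -2 0 2) = Δ·Π!·Σ² = 1/21  (sign -1)
B: Δ: 0! 4! 2! / 7! → 1/105; sum: t=0:+1/6 = 1/6; 3j²(2 1 3; 1 0 -1) = Δ·Π!·Σ² = 8/105  (sign +1)
I_A²/I_B² = (1/21)/(8/105) = 5/8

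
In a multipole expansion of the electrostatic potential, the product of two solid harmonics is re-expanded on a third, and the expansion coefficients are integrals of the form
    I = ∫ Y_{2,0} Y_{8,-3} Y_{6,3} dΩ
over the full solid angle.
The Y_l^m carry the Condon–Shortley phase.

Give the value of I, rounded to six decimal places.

-0.199019

m-sum 0 ✓  L=16 even ✓  6≤6≤10 ✓
Π(2lᵢ+1) = 5×17×13 = 1105
triangle coeff Δ(2,8,6) = 1/30940
Σ_t [2,2]: t=2:+1/2073600 = 1/2073600
(3j)²=28/1105 [(2 8 6; 0 0 0)], sign=+1
Σ_t [2,2]: t=2:+1/8709120 = 1/8709120
(3j)²=55/3094 [(2 8 6; 0 -3 3)], sign=-1
⇒ 4πI² = 110/221
I = (-1)√(110/221/(4π)) = -0.19901934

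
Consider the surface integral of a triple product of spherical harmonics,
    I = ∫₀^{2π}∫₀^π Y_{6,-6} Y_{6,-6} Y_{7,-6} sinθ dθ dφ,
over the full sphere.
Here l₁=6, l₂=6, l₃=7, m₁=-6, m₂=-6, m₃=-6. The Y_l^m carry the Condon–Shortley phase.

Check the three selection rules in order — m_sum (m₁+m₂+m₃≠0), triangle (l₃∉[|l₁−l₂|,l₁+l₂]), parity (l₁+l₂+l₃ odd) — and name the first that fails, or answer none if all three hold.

Σmᵢ = -18  ✗
l₃∈[|l₁−l₂|,l₁+l₂]=[0,12], have l₃=7
Σlᵢ = 19 ⇒ odd

m_sum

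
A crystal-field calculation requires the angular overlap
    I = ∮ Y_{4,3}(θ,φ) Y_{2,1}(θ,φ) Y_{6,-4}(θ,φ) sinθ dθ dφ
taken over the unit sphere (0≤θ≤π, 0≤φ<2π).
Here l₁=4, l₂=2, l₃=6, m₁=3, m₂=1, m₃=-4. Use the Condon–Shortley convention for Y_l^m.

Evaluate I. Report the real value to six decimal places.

m-sum 0 ✓  L=12 even ✓  2≤6≤6 ✓
Π(2lᵢ+1) = 9×5×13 = 585
triangle coeff Δ(4,2,6) = 1/6435
Σ_t [0,0]: t=0:+1/2304 = 1/2304
(3j)²=5/143 [(4 2 6; 0 0 0)], sign=+1
Σ_t [0,0]: t=0:+1/30240 = 1/30240
(3j)²=16/429 [(4 2 6; 3 1 -4)], sign=+1
⇒ 4πI² = 1200/1573
I = (+1)√(1200/1573/(4π)) = 0.24638901

0.246389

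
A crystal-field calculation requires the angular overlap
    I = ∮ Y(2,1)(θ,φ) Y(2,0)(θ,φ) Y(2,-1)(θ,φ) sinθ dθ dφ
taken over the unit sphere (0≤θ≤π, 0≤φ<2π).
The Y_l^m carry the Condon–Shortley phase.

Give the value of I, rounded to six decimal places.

-0.090112

Checks pass: Σm=0; 6 even; l₃=2∈[0,4].
(2·2+1)(2·2+1)(2·2+1) = 125
Δ: 2! 2! 2! / 7! → 1/630
sum: t=0:+1/8 t=1:−1/1 t=2:+1/8 = -3/4
3j²(2 2 2; 0 0 0) = Δ·Π!·Σ² = 2/35  (sign -1)
sum: t=0:+1/4 t=1:−1/2 = -1/4
3j²(2 2 2; 1 0 -1) = Δ·Π!·Σ² = 1/70  (sign +1)
combine: 4πI² = 125·2/35·1/70 = 5/49
take √, sign -1: I = -0.09011188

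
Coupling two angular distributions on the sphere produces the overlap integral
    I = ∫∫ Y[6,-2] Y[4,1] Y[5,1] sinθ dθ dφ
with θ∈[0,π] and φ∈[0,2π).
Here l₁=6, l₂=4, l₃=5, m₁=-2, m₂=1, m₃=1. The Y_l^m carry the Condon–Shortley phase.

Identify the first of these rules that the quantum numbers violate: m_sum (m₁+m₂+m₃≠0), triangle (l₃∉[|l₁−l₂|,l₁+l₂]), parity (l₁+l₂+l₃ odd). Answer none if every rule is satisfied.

azimuthal sum: -2 + 1 + 1 = 0  ✓
2 ≤ 5 ≤ 10 (triangle on l)  ✓
L = 6 + 4 + 5 = 15 (odd)  ✗

parity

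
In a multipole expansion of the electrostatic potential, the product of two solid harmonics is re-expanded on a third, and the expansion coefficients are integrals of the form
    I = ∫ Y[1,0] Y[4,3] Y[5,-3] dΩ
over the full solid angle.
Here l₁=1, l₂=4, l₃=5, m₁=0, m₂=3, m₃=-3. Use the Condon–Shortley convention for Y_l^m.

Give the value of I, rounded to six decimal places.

-0.196426

m-sum 0 ✓  L=10 even ✓  3≤5≤5 ✓
Π(2lᵢ+1) = 3×9×11 = 297
triangle coeff Δ(1,4,5) = 1/495
Σ_t [0,0]: t=0:+1/576 = 1/576
(3j)²=5/99 [(1 4 5; 0 0 0)], sign=-1
Σ_t [0,0]: t=0:+1/5040 = 1/5040
(3j)²=16/495 [(1 4 5; 0 3 -3)], sign=+1
⇒ 4πI² = 16/33
I = (-1)√(16/33/(4π)) = -0.19642560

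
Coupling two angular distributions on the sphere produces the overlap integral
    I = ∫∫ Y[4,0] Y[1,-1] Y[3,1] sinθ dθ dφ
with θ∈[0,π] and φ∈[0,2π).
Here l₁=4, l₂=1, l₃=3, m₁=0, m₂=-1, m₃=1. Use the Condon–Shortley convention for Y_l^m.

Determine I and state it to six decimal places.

0.150786

Checks pass: Σm=0; 8 even; l₃=3∈[3,5].
(2·4+1)(2·1+1)(2·3+1) = 189
Δ: 2! 6! 0! / 9! → 1/252
sum: t=1:−1/36 = -1/36
3j²(4 1 3; 0 0 0) = Δ·Π!·Σ² = 4/63  (sign +1)
sum: t=0:+1/96 = 1/96
3j²(4 1 3; 0 -1 1) = Δ·Π!·Σ² = 1/42  (sign +1)
combine: 4πI² = 189·4/63·1/42 = 2/7
take √, sign +1: I = 0.15078601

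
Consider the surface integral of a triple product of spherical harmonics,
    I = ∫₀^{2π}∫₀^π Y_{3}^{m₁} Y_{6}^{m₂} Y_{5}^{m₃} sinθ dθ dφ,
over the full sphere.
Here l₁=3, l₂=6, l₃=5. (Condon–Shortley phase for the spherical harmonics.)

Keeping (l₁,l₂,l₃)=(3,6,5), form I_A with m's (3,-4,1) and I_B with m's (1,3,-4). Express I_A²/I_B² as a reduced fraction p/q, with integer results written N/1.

7/6

Shared (l₁,l₂,l₃)=(3,6,5): N and (l;000)² cancel in I_A²/I_B².
A: Δ = 4!·2!·8!/15! = 1/675675; Racah Σ t=0..0: t=0:+1/69120 = 1/69120; ⇒ 3j(3 6 5; 3 -4 1)² = 4/143, sgn +1
B: Δ = 4!·2!·8!/15! = 1/675675; Racah Σ t=1..2: t=1:−1/241920 t=2:+1/40320 = 1/48384; ⇒ 3j(3 6 5; 1 3 -4)² = 24/1001, sgn -1
I_A²/I_B² = (4/143)/(24/1001) = 7/6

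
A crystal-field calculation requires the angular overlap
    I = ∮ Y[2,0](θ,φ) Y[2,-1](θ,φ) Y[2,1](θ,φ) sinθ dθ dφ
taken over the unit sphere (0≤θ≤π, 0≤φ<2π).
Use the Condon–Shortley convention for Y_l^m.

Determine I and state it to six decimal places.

Checks pass: Σm=0; 6 even; l₃=2∈[0,4].
(2·2+1)(2·2+1)(2·2+1) = 125
Δ: 2! 2! 2! / 7! → 1/630
sum: t=0:+1/8 t=1:−1/1 t=2:+1/8 = -3/4
3j²(2 2 2; 0 0 0) = Δ·Π!·Σ² = 2/35  (sign -1)
sum: t=0:+1/4 t=1:−1/2 = -1/4
3j²(2 2 2; 0 -1 1) = Δ·Π!·Σ² = 1/70  (sign +1)
combine: 4πI² = 125·2/35·1/70 = 5/49
take √, sign -1: I = -0.09011188

-0.090112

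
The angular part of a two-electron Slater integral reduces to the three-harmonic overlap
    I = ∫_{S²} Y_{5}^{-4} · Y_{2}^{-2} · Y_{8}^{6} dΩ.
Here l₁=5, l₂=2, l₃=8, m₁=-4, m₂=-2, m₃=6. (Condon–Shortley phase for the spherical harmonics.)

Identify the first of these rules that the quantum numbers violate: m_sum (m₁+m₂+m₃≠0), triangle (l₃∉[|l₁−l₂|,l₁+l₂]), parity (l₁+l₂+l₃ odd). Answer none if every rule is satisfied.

triangle

azimuthal sum: -4 − 2 + 6 = 0  ✓
3 ≤ 8 ≤ 7 (triangle on l)  ✗
L = 5 + 2 + 8 = 15 (odd)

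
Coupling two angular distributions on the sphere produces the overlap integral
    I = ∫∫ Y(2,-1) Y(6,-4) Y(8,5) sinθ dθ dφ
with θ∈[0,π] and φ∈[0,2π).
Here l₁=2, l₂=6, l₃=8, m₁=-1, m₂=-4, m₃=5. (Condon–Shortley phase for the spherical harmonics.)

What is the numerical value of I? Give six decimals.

-0.248575

Rules hold: Σm=0, L=16 even, 4≤8≤8.
N = 5·13·17 = 1105
Δ = 0!·4!·12!/17! = 1/30940
Racah Σ t=0..0: t=0:+1/2073600 = 1/2073600
⇒ 3j(2 6 8; 0 0 0)² = 28/1105, sgn +1
Racah Σ t=0..0: t=0:+1/43545600 = 1/43545600
⇒ 3j(2 6 8; -1 -4 5)² = 33/1190, sgn -1
4πI² = N·(3j₀)²·(3jₘ)² = 66/85
I = -1·√(0.776471/4π) = -0.24857507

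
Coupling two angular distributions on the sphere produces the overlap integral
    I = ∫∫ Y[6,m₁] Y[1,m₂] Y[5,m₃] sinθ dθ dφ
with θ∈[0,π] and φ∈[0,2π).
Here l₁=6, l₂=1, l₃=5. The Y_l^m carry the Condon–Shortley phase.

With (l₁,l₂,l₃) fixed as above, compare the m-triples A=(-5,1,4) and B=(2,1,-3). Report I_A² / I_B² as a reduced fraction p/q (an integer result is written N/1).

Same 6,1,5: normalisation and zero-m 3j drop out of the ratio.
A: Δ: 2! 10! 0! / 13! → 1/858; sum: t=2:+1/725760 = 1/725760; 3j²(6 1 5; -5 1 4) = Δ·Π!·Σ² = 5/78  (sign -1)
B: Δ: 2! 10! 0! / 13! → 1/858; sum: t=2:+1/161280 = 1/161280; 3j²(6 1 5; 2 1 -3) = Δ·Π!·Σ² = 1/143  (sign +1)
I_A²/I_B² = (5/78)/(1/143) = 55/6

55/6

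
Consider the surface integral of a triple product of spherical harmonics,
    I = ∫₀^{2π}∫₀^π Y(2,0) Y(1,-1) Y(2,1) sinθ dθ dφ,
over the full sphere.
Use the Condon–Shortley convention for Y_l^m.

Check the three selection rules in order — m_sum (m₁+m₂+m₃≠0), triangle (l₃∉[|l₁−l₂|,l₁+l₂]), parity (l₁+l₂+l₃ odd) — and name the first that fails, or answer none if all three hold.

m₁+m₂+m₃ = 0 − 1 + 1 = 0  ✓
triangle: |2−1|=1 ≤ l₃=2 ≤ 2+1=3  ✓
parity: l₁+l₂+l₃ = 5 is odd  ✗

parity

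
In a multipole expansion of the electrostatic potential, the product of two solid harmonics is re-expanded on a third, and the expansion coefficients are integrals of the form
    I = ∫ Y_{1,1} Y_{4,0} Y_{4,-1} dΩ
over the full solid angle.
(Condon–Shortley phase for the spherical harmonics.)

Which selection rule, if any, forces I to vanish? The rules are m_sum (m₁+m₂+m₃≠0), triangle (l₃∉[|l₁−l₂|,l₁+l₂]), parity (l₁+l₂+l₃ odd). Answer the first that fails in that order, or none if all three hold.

parity

Σmᵢ = 0  ✓
l₃∈[|l₁−l₂|,l₁+l₂]=[3,5], have l₃=4  ✓
Σlᵢ = 9 ⇒ odd  ✗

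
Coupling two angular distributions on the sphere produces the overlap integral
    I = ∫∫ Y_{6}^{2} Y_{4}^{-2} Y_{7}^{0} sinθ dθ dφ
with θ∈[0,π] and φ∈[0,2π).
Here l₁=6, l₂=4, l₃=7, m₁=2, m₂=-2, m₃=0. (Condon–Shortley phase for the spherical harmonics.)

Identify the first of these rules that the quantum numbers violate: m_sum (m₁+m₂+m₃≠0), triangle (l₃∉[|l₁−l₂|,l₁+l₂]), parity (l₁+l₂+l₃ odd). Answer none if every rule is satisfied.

parity

m₁+m₂+m₃ = 2 − 2 + 0 = 0  ✓
triangle: |6−4|=2 ≤ l₃=7 ≤ 6+4=10  ✓
parity: l₁+l₂+l₃ = 17 is odd  ✗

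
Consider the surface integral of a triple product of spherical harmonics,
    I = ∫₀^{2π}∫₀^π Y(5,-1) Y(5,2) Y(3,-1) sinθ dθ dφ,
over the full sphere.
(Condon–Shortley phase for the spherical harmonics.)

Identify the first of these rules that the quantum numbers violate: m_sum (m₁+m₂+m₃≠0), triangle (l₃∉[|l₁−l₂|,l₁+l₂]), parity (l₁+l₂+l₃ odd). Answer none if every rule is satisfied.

m₁+m₂+m₃ = -1 + 2 − 1 = 0  ✓
triangle: |5−5|=0 ≤ l₃=3 ≤ 5+5=10  ✓
parity: l₁+l₂+l₃ = 13 is odd  ✗

parity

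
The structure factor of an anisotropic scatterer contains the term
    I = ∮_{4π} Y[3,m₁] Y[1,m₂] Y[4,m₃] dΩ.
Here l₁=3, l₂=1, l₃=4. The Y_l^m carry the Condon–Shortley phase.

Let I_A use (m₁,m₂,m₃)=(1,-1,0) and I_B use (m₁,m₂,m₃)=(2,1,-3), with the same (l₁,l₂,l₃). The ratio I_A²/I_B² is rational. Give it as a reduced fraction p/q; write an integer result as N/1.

l's match ⇒ only the (l;m) 3-j factors differ between A and B.
A: triangle coeff Δ(3,1,4) = 1/252; Σ_t [0,0]: t=0:+1/96 = 1/96; (3j)²=1/42 [(3 1 4; 1 -1 0)], sign=+1
B: triangle coeff Δ(3,1,4) = 1/252; Σ_t [0,0]: t=0:+1/240 = 1/240; (3j)²=1/12 [(3 1 4; 2 1 -3)], sign=-1
I_A²/I_B² = (1/42)/(1/12) = 2/7

2/7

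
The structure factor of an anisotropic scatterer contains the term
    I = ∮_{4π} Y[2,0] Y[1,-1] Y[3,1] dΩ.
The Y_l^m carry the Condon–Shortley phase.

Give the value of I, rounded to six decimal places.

-0.202301

Rules hold: Σm=0, L=6 even, 1≤3≤3.
N = 5·3·7 = 105
Δ = 0!·4!·2!/7! = 1/105
Racah Σ t=0..0: t=0:+1/4 = 1/4
⇒ 3j(2 1 3; 0 0 0)² = 3/35, sgn -1
Racah Σ t=0..0: t=0:+1/8 = 1/8
⇒ 3j(2 1 3; 0 -1 1)² = 2/35, sgn +1
4πI² = N·(3j₀)²·(3jₘ)² = 18/35
I = -1·√(0.514286/4π) = -0.20230066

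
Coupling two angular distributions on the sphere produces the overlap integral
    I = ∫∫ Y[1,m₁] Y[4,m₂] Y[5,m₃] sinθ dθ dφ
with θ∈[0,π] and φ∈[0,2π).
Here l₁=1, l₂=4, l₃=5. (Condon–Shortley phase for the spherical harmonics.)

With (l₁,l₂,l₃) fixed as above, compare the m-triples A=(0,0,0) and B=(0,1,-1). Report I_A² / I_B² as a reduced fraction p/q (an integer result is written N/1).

l's match ⇒ only the (l;m) 3-j factors differ between A and B.
A: triangle coeff Δ(1,4,5) = 1/495; Σ_t [0,0]: t=0:+1/576 = 1/576; (3j)²=5/99 [(1 4 5; 0 0 0)], sign=-1
B: triangle coeff Δ(1,4,5) = 1/495; Σ_t [0,0]: t=0:+1/720 = 1/720; (3j)²=8/165 [(1 4 5; 0 1 -1)], sign=+1
I_A²/I_B² = (5/99)/(8/165) = 25/24

25/24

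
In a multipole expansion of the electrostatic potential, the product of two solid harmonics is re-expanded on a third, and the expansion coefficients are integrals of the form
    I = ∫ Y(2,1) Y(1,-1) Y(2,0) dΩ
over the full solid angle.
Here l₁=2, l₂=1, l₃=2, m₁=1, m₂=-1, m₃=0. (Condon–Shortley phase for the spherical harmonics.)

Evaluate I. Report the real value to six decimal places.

0.000000

Σlᵢ=5 odd — θ-integrand is odd under cosθ→−cosθ; I=0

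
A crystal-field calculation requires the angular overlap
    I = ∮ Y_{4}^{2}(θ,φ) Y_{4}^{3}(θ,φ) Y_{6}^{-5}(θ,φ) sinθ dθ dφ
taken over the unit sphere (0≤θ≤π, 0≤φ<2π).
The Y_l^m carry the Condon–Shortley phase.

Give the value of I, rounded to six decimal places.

-0.100084

Checks pass: Σm=0; 14 even; l₃=6∈[0,8].
(2·4+1)(2·4+1)(2·6+1) = 1053
Δ: 2! 6! 6! / 15! → 1/1261260
sum: t=0:+1/4608 t=1:−1/1296 t=2:+1/4608 = -7/20736
3j²(4 4 6; 0 0 0) = Δ·Π!·Σ² = 20/1287  (sign -1)
sum: t=1:−1/86400 t=2:+1/172800 = -1/172800
3j²(4 4 6; 2 3 -5) = Δ·Π!·Σ² = 1/130  (sign +1)
combine: 4πI² = 1053·20/1287·1/130 = 18/143
take √, sign -1: I = -0.10008369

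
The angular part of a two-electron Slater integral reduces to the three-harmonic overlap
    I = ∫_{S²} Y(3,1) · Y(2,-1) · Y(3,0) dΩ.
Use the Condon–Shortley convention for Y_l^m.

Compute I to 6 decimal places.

Rules hold: Σm=0, L=8 even, 1≤3≤5.
N = 7·5·7 = 245
Δ = 2!·4!·2!/9! = 1/3780
Racah Σ t=0..2: t=0:+1/24 t=1:−1/4 t=2:+1/24 = -1/6
⇒ 3j(3 2 3; 0 0 0)² = 4/105, sgn +1
Racah Σ t=0..1: t=0:+1/8 t=1:−1/12 = 1/24
⇒ 3j(3 2 3; 1 -1 0)² = 1/210, sgn -1
4πI² = N·(3j₀)²·(3jₘ)² = 2/45
I = -1·√(0.0444444/4π) = -0.05947080

-0.059471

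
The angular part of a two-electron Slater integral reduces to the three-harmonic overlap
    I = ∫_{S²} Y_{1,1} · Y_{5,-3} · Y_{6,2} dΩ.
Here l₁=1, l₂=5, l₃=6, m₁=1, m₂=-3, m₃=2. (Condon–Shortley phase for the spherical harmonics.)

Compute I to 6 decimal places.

Rules hold: Σm=0, L=12 even, 4≤6≤6.
N = 3·11·13 = 429
Δ = 0!·2!·10!/13! = 1/858
Racah Σ t=0..0: t=0:+1/14400 = 1/14400
⇒ 3j(1 5 6; 0 0 0)² = 6/143, sgn +1
Racah Σ t=0..0: t=0:+1/161280 = 1/161280
⇒ 3j(1 5 6; 1 -3 2)² = 1/143, sgn +1
4πI² = N·(3j₀)²·(3jₘ)² = 18/143
I = +1·√(0.125874/4π) = 0.10008369

0.100084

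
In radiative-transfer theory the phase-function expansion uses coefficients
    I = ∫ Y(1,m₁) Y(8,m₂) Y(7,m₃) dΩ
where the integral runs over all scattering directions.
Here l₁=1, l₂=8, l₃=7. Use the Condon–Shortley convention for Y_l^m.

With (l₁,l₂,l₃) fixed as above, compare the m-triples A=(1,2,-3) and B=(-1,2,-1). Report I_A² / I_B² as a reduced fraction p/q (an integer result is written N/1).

1/3

l's match ⇒ only the (l;m) 3-j factors differ between A and B.
A: triangle coeff Δ(1,8,7) = 1/2040; Σ_t [0,0]: t=0:+1/174182400 = 1/174182400; (3j)²=1/136 [(1 8 7; 1 2 -3)], sign=+1
B: triangle coeff Δ(1,8,7) = 1/2040; Σ_t [2,2]: t=2:+1/58060800 = 1/58060800; (3j)²=3/136 [(1 8 7; -1 2 -1)], sign=+1
I_A²/I_B² = (1/136)/(3/136) = 1/3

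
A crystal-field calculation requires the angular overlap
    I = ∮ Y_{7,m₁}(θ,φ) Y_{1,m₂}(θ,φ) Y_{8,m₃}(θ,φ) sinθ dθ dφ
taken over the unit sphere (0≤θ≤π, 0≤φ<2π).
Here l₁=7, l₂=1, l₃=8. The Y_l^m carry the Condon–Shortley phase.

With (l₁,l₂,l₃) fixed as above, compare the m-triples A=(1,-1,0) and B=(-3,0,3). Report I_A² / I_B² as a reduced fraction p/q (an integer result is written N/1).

l's match ⇒ only the (l;m) 3-j factors differ between A and B.
A: triangle coeff Δ(7,1,8) = 1/2040; Σ_t [0,0]: t=0:+1/58060800 = 1/58060800; (3j)²=7/510 [(7 1 8; 1 -1 0)], sign=+1
B: triangle coeff Δ(7,1,8) = 1/2040; Σ_t [0,0]: t=0:+1/87091200 = 1/87091200; (3j)²=11/408 [(7 1 8; -3 0 3)], sign=-1
I_A²/I_B² = (7/510)/(11/408) = 28/55

28/55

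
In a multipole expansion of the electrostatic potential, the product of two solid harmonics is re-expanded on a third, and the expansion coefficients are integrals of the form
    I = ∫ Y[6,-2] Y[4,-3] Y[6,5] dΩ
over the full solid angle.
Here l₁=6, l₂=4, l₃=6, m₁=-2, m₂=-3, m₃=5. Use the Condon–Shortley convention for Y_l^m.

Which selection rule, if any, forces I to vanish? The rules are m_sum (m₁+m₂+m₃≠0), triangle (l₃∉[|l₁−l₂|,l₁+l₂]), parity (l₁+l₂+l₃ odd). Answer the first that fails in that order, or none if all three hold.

none

Σmᵢ = 0  ✓
l₃∈[|l₁−l₂|,l₁+l₂]=[2,10], have l₃=6  ✓
Σlᵢ = 16 ⇒ even  ✓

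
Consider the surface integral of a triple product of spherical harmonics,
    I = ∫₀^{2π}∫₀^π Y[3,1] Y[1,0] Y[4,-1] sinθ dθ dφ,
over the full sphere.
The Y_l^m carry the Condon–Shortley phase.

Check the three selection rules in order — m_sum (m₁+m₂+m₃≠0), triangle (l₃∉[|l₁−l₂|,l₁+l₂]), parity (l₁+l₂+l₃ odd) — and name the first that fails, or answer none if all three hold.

none

azimuthal sum: 1 + 0 − 1 = 0  ✓
2 ≤ 4 ≤ 4 (triangle on l)  ✓
L = 3 + 1 + 4 = 8 (even)  ✓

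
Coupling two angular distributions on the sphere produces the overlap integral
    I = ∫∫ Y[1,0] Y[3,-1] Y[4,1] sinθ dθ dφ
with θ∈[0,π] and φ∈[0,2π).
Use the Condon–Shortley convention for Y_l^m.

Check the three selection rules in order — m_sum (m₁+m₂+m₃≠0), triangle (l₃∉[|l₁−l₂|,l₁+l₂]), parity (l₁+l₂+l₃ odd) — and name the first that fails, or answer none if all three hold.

Σmᵢ = 0  ✓
l₃∈[|l₁−l₂|,l₁+l₂]=[2,4], have l₃=4  ✓
Σlᵢ = 8 ⇒ even  ✓

none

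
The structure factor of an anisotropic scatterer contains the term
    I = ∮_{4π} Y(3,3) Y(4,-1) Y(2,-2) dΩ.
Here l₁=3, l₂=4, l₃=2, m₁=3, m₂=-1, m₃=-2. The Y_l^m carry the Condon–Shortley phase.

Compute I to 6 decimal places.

l₁+l₂+l₃=9 is odd: 3j(l;000)=0 ⇒ I=0

0.000000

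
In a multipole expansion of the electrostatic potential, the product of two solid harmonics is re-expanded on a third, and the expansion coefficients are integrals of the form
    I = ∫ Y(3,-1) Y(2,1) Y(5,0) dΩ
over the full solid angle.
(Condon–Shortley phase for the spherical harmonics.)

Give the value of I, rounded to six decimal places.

m-sum 0 ✓  L=10 even ✓  1≤5≤5 ✓
Π(2lᵢ+1) = 7×5×11 = 385
triangle coeff Δ(3,2,5) = 1/2310
Σ_t [0,0]: t=0:+1/144 = 1/144
(3j)²=10/231 [(3 2 5; 0 0 0)], sign=-1
Σ_t [0,0]: t=0:+1/288 = 1/288
(3j)²=5/231 [(3 2 5; -1 1 0)], sign=-1
⇒ 4πI² = 250/693
I = (+1)√(250/693/(4π)) = 0.16943318

0.169433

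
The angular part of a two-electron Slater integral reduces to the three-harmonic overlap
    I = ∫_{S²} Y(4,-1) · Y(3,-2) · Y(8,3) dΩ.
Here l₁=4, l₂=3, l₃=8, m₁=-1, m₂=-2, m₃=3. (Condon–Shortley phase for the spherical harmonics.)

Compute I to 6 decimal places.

0.000000

l₃=8 ∉ [1,7] — triangle fails ⇒ I = 0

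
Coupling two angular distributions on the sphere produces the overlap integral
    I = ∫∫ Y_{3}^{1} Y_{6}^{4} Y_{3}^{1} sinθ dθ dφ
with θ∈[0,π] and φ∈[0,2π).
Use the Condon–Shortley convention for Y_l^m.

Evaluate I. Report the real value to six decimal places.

0.000000

1 + 4 + 1 = 6 ≠ 0: azimuthal integral kills it; I = 0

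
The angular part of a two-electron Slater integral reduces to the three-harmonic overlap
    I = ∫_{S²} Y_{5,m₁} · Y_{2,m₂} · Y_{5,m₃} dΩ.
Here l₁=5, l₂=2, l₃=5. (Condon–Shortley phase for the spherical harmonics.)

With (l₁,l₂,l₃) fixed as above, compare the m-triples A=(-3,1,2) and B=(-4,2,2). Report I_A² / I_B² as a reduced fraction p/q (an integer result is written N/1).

l's match ⇒ only the (l;m) 3-j factors differ between A and B.
A: triangle coeff Δ(5,2,5) = 1/38610; Σ_t [1,2]: t=1:−1/10080 t=2:+1/2880 = 1/4032; (3j)²=10/429 [(5 2 5; -3 1 2)], sign=-1
B: triangle coeff Δ(5,2,5) = 1/38610; Σ_t [2,2]: t=2:+1/20160 = 1/20160; (3j)²=12/715 [(5 2 5; -4 2 2)], sign=-1
I_A²/I_B² = (10/429)/(12/715) = 25/18

25/18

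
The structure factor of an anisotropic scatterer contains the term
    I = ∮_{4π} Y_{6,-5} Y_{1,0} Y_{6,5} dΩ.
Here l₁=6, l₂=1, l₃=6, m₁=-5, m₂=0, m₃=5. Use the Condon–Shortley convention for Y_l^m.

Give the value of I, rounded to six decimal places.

0.000000

l₁+l₂+l₃=13 is odd: 3j(l;000)=0 ⇒ I=0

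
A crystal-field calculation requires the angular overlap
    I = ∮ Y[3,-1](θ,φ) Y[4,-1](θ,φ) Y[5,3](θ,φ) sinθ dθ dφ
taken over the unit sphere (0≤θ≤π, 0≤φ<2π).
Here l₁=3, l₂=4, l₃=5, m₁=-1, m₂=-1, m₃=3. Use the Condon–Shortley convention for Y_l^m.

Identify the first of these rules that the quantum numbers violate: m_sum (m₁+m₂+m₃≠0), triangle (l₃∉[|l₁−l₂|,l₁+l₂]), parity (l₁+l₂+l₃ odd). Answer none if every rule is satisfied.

m₁+m₂+m₃ = -1 − 1 + 3 = 1  ✗
triangle: |3−4|=1 ≤ l₃=5 ≤ 3+4=7
parity: l₁+l₂+l₃ = 12 is even

m_sum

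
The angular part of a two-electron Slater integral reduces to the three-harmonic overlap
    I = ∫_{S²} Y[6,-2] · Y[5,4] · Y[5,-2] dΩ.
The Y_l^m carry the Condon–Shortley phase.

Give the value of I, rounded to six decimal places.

Rules hold: Σm=0, L=16 even, 1≤5≤11.
N = 13·11·11 = 1573
Δ = 6!·6!·4!/17! = 1/28588560
Racah Σ t=1..5: t=1:−1/345600 t=2:+1/13824 t=3:−1/5184 t=4:+1/13824 t=5:−1/345600 = -7/129600
⇒ 3j(6 5 5; 0 0 0)² = 80/7293, sgn +1
Racah Σ t=5..6: t=5:−1/103680 t=6:+1/207360 = -1/207360
⇒ 3j(6 5 5; -2 4 -2)² = 21/2431, sgn +1
4πI² = N·(3j₀)²·(3jₘ)² = 560/3757
I = +1·√(0.149055/4π) = 0.10891018

0.108910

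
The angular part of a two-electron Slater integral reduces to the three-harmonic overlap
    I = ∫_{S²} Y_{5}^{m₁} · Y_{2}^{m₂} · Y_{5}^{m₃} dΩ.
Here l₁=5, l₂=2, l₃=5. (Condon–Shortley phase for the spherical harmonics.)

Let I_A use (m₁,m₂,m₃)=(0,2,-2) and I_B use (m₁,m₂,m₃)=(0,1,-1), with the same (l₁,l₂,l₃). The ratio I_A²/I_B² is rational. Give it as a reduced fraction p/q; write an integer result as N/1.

l's match ⇒ only the (l;m) 3-j factors differ between A and B.
A: triangle coeff Δ(5,2,5) = 1/38610; Σ_t [2,2]: t=2:+1/2880 = 1/2880; (3j)²=14/429 [(5 2 5; 0 2 -2)], sign=-1
B: triangle coeff Δ(5,2,5) = 1/38610; Σ_t [1,2]: t=1:−1/1152 t=2:+1/1440 = -1/5760; (3j)²=1/858 [(5 2 5; 0 1 -1)], sign=-1
I_A²/I_B² = (14/429)/(1/858) = 28/1

28/1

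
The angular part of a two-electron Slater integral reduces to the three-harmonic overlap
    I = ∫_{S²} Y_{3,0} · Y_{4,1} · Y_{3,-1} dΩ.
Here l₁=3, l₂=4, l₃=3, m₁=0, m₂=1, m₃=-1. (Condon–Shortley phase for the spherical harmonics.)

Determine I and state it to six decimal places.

-0.099323

Checks pass: Σm=0; 10 even; l₃=3∈[1,7].
(2·3+1)(2·4+1)(2·3+1) = 441
Δ: 4! 2! 4! / 11! → 1/34650
sum: t=1:−1/72 t=2:+1/16 t=3:−1/72 = 5/144
3j²(3 4 3; 0 0 0) = Δ·Π!·Σ² = 2/77  (sign -1)
sum: t=1:−1/288 t=2:+1/24 t=3:−1/48 = 5/288
3j²(3 4 3; 0 1 -1) = Δ·Π!·Σ² = 5/462  (sign +1)
combine: 4πI² = 441·2/77·5/462 = 15/121
take √, sign -1: I = -0.09932258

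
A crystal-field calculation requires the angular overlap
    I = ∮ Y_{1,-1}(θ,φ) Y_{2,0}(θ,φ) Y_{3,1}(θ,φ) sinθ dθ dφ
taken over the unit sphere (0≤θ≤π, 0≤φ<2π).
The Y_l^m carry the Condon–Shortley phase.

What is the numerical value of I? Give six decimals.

m-sum 0 ✓  L=6 even ✓  1≤3≤3 ✓
Π(2lᵢ+1) = 3×5×7 = 105
triangle coeff Δ(1,2,3) = 1/105
Σ_t [0,0]: t=0:+1/4 = 1/4
(3j)²=3/35 [(1 2 3; 0 0 0)], sign=-1
Σ_t [0,0]: t=0:+1/8 = 1/8
(3j)²=2/35 [(1 2 3; -1 0 1)], sign=+1
⇒ 4πI² = 18/35
I = (-1)√(18/35/(4π)) = -0.20230066

-0.202301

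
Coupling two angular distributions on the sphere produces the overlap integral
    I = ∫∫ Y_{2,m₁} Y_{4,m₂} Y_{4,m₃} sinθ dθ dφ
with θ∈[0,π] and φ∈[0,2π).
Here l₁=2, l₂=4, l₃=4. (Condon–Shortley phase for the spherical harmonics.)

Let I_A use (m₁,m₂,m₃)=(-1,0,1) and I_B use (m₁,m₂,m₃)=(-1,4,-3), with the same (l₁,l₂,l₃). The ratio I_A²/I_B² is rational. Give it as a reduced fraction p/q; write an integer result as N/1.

l's match ⇒ only the (l;m) 3-j factors differ between A and B.
A: triangle coeff Δ(2,4,4) = 1/13860; Σ_t [1,2]: t=1:−1/72 t=2:+1/96 = -1/288; (3j)²=1/462 [(2 4 4; -1 0 1)], sign=+1
B: triangle coeff Δ(2,4,4) = 1/13860; Σ_t [2,2]: t=2:+1/1440 = 1/1440; (3j)²=7/165 [(2 4 4; -1 4 -3)], sign=-1
I_A²/I_B² = (1/462)/(7/165) = 5/98

5/98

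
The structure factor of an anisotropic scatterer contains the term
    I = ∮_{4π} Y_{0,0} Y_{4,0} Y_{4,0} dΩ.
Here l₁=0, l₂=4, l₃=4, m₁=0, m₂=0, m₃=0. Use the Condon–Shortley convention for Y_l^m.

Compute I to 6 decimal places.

Rules hold: Σm=0, L=8 even, 4≤4≤4.
N = 1·9·9 = 81
Δ = 0!·0!·8!/9! = 1/9
Racah Σ t=0..0: t=0:+1/576 = 1/576
⇒ 3j(0 4 4; 0 0 0)² = 1/9, sgn +1
(m-triple is (0,0,0) — same symbol as above.)
4πI² = N·(3j₀)²·(3jₘ)² = 1/1
I = +1·√(1/4π) = 0.28209479

0.282095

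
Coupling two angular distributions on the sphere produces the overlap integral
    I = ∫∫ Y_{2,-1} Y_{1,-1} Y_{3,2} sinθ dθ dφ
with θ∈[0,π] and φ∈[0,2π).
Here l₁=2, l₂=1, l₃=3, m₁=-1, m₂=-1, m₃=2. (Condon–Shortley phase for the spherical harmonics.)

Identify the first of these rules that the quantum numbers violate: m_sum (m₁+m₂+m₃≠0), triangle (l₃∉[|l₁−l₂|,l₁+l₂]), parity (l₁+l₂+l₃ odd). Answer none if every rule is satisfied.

m₁+m₂+m₃ = -1 − 1 + 2 = 0  ✓
triangle: |2−1|=1 ≤ l₃=3 ≤ 2+1=3  ✓
parity: l₁+l₂+l₃ = 6 is even  ✓

none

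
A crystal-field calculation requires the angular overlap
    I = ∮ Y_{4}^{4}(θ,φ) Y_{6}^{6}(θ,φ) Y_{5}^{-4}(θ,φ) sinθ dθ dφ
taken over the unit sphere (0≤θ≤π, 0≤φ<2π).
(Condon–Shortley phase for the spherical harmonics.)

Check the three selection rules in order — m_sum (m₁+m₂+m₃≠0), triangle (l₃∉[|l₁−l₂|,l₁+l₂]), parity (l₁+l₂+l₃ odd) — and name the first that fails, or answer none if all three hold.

m_sum

Σmᵢ = 6  ✗
l₃∈[|l₁−l₂|,l₁+l₂]=[2,10], have l₃=5
Σlᵢ = 15 ⇒ odd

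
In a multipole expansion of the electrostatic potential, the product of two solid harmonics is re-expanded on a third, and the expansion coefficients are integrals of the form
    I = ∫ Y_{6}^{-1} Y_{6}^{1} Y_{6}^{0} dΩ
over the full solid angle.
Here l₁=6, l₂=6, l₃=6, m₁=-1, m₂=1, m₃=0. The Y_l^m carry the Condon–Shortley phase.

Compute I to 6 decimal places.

-0.057253

Rules hold: Σm=0, L=18 even, 0≤6≤12.
N = 13·13·13 = 2197
Δ = 6!·6!·6!/19! = 1/325909584
Racah Σ t=0..6: t=0:+1/373248000 t=1:−1/1728000 t=2:+1/110592 t=3:−1/46656 t=4:+1/110592 t=5:−1/1728000 t=6:+1/373248000 = -7/1555200
⇒ 3j(6 6 6; 0 0 0)² = 400/46189, sgn -1
Racah Σ t=1..6: t=1:−1/62208000 t=2:+1/691200 t=3:−1/82944 t=4:+1/62208 t=5:−1/276480 t=6:+1/10368000 = 1/518400
⇒ 3j(6 6 6; -1 1 0)² = 100/46189, sgn +1
4πI² = N·(3j₀)²·(3jₘ)² = 520000/12623809
I = -1·√(0.041192/4π) = -0.05725343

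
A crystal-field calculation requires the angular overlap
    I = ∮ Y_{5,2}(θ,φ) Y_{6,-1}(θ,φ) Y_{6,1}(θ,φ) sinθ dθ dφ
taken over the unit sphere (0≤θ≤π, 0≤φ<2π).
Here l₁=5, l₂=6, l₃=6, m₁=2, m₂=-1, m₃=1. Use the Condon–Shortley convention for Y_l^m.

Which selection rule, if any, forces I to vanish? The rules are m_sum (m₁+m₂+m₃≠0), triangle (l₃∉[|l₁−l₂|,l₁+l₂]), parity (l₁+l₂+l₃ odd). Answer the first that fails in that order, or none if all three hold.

m_sum

azimuthal sum: 2 − 1 + 1 = 2  ✗
1 ≤ 6 ≤ 11 (triangle on l)
L = 5 + 6 + 6 = 17 (odd)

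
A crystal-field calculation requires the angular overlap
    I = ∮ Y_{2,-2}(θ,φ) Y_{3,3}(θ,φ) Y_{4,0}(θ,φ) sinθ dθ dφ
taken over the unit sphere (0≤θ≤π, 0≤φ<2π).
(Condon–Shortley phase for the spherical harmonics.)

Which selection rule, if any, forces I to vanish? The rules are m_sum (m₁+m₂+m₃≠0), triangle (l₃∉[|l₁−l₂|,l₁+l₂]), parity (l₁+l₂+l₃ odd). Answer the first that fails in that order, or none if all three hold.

Σmᵢ = 1  ✗
l₃∈[|l₁−l₂|,l₁+l₂]=[1,5], have l₃=4
Σlᵢ = 9 ⇒ odd

m_sum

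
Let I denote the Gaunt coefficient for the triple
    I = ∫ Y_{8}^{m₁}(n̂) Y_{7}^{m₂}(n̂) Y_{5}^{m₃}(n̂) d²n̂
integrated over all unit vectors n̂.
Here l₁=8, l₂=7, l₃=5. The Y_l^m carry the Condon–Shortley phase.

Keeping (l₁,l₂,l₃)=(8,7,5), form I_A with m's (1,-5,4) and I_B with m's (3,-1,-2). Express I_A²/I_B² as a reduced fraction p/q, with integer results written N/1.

2645/21

Shared (l₁,l₂,l₃)=(8,7,5): N and (l;000)² cancel in I_A²/I_B².
A: Δ = 10!·6!·4!/21! = 1/814773960; Racah Σ t=1..2: t=1:−1/1567641600 t=2:+1/232243200 = 23/6270566400; ⇒ 3j(8 7 5; 1 -5 4)² = 529/50388, sgn -1
B: Δ = 10!·6!·4!/21! = 1/814773960; Racah Σ t=2..5: t=2:+1/69672960 t=3:−1/8709120 t=4:+1/8294400 t=5:−1/62208000 = 1/248832000; ⇒ 3j(8 7 5; 3 -1 -2)² = 7/83980, sgn -1
I_A²/I_B² = (529/50388)/(7/83980) = 2645/21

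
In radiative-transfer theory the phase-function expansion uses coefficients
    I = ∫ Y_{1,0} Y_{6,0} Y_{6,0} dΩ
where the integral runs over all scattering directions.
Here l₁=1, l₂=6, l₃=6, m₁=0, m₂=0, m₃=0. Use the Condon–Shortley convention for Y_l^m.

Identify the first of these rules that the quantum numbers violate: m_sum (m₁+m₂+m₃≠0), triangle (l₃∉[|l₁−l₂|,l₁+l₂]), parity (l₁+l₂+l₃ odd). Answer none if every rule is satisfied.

Σmᵢ = 0  ✓
l₃∈[|l₁−l₂|,l₁+l₂]=[5,7], have l₃=6  ✓
Σlᵢ = 13 ⇒ odd  ✗

parity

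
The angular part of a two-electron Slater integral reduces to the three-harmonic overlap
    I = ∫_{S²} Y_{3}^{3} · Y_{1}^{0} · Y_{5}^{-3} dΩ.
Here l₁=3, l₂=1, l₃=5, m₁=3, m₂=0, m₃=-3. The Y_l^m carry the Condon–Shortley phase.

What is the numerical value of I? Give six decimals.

triangle: need 2≤l₃≤4, have 5; I=0

0.000000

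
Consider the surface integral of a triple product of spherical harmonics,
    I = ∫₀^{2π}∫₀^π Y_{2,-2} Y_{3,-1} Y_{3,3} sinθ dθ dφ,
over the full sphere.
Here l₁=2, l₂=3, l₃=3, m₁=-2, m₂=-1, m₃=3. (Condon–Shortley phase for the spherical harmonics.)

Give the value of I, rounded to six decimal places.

0.132981

m-sum 0 ✓  L=8 even ✓  1≤3≤5 ✓
Π(2lᵢ+1) = 5×7×7 = 245
triangle coeff Δ(2,3,3) = 1/3780
Σ_t [0,2]: t=0:+1/24 t=1:−1/4 t=2:+1/24 = -1/6
(3j)²=4/105 [(2 3 3; 0 0 0)], sign=+1
Σ_t [2,2]: t=2:+1/96 = 1/96
(3j)²=1/42 [(2 3 3; -2 -1 3)], sign=+1
⇒ 4πI² = 2/9
I = (+1)√(2/9/(4π)) = 0.13298076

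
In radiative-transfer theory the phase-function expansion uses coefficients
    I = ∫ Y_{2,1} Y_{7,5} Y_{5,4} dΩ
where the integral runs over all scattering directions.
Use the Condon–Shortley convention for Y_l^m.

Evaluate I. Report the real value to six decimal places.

Σmᵢ = 10 ≠ 0, so the φ-integral vanishes; I = 0

0.000000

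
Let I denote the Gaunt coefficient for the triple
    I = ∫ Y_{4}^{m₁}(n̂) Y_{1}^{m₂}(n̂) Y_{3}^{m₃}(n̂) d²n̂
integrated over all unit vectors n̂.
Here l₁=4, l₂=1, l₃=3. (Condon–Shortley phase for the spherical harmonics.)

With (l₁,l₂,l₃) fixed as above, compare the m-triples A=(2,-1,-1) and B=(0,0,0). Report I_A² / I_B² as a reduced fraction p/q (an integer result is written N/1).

15/16

l's match ⇒ only the (l;m) 3-j factors differ between A and B.
A: triangle coeff Δ(4,1,3) = 1/252; Σ_t [0,0]: t=0:+1/96 = 1/96; (3j)²=5/84 [(4 1 3; 2 -1 -1)], sign=+1
B: triangle coeff Δ(4,1,3) = 1/252; Σ_t [1,1]: t=1:−1/36 = -1/36; (3j)²=4/63 [(4 1 3; 0 0 0)], sign=+1
I_A²/I_B² = (5/84)/(4/63) = 15/16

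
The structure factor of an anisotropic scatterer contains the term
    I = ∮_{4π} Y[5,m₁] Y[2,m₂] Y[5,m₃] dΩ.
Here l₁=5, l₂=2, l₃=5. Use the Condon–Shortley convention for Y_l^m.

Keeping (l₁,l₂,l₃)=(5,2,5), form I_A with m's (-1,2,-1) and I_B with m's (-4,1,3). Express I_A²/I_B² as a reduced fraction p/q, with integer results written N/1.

50/49

Shared (l₁,l₂,l₃)=(5,2,5): N and (l;000)² cancel in I_A²/I_B².
A: Δ = 2!·8!·2!/13! = 1/38610; Racah Σ t=2..2: t=2:+1/2304 = 1/2304; ⇒ 3j(5 2 5; -1 2 -1)² = 5/143, sgn +1
B: Δ = 2!·8!·2!/13! = 1/38610; Racah Σ t=1..2: t=1:−1/80640 t=2:+1/10080 = 1/11520; ⇒ 3j(5 2 5; -4 1 3)² = 49/1430, sgn +1
I_A²/I_B² = (5/143)/(49/1430) = 50/49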